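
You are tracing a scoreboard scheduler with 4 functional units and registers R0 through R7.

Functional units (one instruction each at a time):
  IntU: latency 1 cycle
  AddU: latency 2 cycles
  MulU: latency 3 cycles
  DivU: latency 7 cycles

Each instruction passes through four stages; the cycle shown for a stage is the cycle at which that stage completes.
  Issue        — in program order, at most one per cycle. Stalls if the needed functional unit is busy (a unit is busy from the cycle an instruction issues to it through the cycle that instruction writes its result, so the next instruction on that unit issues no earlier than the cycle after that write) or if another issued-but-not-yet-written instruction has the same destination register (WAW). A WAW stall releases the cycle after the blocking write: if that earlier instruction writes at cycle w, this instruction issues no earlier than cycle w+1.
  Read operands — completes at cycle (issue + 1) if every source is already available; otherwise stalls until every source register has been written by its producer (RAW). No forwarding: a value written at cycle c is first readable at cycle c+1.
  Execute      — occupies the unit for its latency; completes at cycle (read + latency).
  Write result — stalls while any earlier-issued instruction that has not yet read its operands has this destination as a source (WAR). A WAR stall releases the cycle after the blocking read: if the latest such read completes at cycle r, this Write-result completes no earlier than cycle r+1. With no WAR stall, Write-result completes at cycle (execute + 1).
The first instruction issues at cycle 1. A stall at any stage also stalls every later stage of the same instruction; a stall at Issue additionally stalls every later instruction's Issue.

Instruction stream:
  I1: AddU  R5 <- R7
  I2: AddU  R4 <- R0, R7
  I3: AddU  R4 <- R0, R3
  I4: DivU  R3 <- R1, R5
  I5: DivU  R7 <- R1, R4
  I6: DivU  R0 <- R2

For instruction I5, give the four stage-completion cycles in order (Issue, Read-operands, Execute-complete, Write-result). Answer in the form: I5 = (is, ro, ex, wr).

I5 = (22, 23, 30, 31)

[1] issue I1 (AddU)
[2] I1 read-ops
[4] I1 finished on AddU
[5] I1→R5
[6] issue I2 (AddU)
[7] I2 read-ops
[9] I2 finished on AddU
[10] I2→R4
[11] issue I3 (AddU)
[12] I3 read-ops · issue I4 (DivU)
[13] I4 read-ops
[14] I3 finished on AddU
[15] I3→R4
[20] I4 finished on DivU
[21] I4→R3
[22] issue I5 (DivU)
[23] I5 read-ops
[30] I5 finished on DivU
[31] I5→R7
[32] issue I6 (DivU)
[33] I6 read-ops
[40] I6 finished on DivU
[41] I6→R0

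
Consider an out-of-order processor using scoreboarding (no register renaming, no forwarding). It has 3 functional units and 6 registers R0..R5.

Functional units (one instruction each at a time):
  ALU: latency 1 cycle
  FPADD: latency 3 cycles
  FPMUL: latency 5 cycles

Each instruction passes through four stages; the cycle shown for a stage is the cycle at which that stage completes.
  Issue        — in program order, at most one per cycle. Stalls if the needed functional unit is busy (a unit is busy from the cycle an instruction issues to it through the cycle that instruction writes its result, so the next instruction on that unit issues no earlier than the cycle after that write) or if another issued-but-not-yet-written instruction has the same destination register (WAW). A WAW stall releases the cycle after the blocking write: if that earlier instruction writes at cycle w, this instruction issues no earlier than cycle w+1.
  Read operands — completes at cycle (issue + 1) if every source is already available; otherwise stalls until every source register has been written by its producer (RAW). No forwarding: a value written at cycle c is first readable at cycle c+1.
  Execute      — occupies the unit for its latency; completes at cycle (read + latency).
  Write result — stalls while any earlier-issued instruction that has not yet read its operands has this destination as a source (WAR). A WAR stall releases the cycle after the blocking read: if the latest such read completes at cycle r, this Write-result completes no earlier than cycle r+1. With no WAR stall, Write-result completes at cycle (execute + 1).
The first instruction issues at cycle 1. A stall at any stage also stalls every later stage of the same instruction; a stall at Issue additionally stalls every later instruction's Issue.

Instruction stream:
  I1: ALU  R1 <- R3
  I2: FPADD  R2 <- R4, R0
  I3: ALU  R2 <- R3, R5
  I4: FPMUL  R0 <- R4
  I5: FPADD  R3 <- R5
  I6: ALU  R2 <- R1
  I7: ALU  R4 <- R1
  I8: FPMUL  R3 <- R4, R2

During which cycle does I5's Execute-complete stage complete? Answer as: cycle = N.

I1  is:1  ro:2  ex:3  wr:4
I2  is:2  ro:3  ex:6  wr:7
I3  is:8  ro:9  ex:10  wr:11  — WAW R2: wait I2 write@7
I4  is:9  ro:10  ex:15  wr:16
I5  is:10  ro:11  ex:14  wr:15
I6  is:12  ro:13  ex:14  wr:15  — struct: ALU busy until I3 writes@11
I7  is:16  ro:17  ex:18  wr:19  — struct: ALU busy until I6 writes@15
I8  is:17  ro:20  ex:25  wr:26  — RAW R4: wait I7 write@19

cycle = 14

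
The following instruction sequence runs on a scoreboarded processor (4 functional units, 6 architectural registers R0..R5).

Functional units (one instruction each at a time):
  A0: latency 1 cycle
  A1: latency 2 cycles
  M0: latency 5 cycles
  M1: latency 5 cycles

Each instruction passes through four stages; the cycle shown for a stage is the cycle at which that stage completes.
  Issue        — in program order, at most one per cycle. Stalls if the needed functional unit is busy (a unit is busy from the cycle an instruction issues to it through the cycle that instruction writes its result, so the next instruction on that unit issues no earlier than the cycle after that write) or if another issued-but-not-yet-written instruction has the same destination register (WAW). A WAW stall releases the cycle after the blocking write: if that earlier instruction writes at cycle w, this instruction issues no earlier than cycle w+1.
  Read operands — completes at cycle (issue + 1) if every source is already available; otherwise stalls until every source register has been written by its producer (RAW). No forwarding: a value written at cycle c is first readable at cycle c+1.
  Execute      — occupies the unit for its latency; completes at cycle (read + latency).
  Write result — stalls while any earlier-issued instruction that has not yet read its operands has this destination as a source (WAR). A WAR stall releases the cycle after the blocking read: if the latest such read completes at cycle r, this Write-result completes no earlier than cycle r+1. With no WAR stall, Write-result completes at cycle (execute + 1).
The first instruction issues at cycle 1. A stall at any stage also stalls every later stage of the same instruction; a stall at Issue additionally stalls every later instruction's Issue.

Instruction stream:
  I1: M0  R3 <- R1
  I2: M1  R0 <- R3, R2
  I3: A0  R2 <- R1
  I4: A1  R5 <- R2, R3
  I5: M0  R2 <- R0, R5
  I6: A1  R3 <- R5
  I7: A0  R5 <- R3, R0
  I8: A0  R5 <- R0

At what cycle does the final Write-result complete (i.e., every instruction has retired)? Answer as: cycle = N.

cycle = 26

cycle 1: issue I1 (M0)
cycle 2: I1 read-ops · issue I2 (M1)
cycle 3: issue I3 (A0)
cycle 4: I3 read-ops · issue I4 (A1)
cycle 5: I3 finished on A0
cycle 7: I1 finished on M0
cycle 8: I1→R3
cycle 9: I2 read-ops
cycle 10: I3→R2
cycle 11: I4 read-ops · issue I5 (M0)
cycle 13: I4 finished on A1
cycle 14: I2 finished on M1 · I4→R5
cycle 15: I2→R0 · issue I6 (A1)
cycle 16: I5 read-ops · I6 read-ops · issue I7 (A0)
cycle 18: I6 finished on A1
cycle 19: I6→R3
cycle 20: I7 read-ops
cycle 21: I5 finished on M0 · I7 finished on A0
cycle 22: I5→R2 · I7→R5
cycle 23: issue I8 (A0)
cycle 24: I8 read-ops
cycle 25: I8 finished on A0
cycle 26: I8→R5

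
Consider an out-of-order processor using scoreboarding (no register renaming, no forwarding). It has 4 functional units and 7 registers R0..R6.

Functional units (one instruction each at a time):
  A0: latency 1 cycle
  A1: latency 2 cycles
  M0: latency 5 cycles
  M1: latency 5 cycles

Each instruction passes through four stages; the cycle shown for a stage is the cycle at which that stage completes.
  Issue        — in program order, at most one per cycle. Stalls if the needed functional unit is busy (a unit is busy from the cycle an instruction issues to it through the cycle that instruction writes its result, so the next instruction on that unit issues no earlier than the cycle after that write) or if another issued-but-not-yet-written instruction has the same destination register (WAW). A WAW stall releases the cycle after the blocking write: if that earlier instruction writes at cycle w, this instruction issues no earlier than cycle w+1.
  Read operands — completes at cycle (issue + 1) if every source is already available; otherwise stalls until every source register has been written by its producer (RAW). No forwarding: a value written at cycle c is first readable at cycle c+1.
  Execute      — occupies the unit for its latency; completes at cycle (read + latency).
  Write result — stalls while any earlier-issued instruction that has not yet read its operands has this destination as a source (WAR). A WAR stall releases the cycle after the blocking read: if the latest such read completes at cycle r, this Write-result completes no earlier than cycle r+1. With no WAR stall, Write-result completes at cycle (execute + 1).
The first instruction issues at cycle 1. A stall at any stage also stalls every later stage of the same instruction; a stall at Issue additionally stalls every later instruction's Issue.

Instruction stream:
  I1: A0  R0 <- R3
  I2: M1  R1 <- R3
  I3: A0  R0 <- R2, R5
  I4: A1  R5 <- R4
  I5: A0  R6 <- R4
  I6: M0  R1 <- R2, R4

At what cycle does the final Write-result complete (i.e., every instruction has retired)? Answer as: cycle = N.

cycle = 17

t=1  I1 dispatched to A0
t=2  I1 operands ready · I2 dispatched to M1
t=3  I1 complete · I2 operands ready
t=4  R0←I1
t=5  I3 dispatched to A0
t=6  I3 operands ready · I4 dispatched to A1
t=7  I3 complete · I4 operands ready
t=8  I2 complete · R0←I3
t=9  R1←I2 · I4 complete · I5 dispatched to A0
t=10  R5←I4 · I5 operands ready · I6 dispatched to M0
t=11  I5 complete · I6 operands ready
t=12  R6←I5
t=16  I6 complete
t=17  R1←I6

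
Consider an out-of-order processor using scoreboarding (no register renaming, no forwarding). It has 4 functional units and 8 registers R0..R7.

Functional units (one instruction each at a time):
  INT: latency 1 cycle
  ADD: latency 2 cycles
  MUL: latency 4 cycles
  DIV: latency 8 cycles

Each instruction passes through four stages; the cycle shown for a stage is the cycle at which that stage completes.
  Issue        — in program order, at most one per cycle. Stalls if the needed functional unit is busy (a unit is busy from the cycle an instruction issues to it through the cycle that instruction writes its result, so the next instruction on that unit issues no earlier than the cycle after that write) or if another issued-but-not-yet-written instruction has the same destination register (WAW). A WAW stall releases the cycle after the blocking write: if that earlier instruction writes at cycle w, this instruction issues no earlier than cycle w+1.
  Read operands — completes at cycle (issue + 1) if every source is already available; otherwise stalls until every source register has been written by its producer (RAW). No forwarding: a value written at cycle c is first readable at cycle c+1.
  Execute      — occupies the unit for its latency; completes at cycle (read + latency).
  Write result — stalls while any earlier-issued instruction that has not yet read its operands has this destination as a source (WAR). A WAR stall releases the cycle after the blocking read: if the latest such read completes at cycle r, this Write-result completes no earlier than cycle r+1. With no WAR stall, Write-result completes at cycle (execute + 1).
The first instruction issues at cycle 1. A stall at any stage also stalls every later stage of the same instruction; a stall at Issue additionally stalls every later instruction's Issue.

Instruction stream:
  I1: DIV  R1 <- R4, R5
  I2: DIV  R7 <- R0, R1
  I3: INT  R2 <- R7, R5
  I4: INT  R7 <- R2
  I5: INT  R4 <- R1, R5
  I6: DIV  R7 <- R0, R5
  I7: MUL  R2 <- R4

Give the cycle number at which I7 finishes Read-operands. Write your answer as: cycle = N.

I1  is:1  ro:2  ex:10  wr:11
I2  is:12  ro:13  ex:21  wr:22  — struct: DIV busy until I1 writes@11
I3  is:13  ro:23  ex:24  wr:25  — RAW R7: wait I2 write@22
I4  is:26  ro:27  ex:28  wr:29  — struct: INT busy until I3 writes@25
I5  is:30  ro:31  ex:32  wr:33  — struct: INT busy until I4 writes@29
I6  is:31  ro:32  ex:40  wr:41
I7  is:32  ro:34  ex:38  wr:39  — RAW R4: wait I5 write@33

cycle = 34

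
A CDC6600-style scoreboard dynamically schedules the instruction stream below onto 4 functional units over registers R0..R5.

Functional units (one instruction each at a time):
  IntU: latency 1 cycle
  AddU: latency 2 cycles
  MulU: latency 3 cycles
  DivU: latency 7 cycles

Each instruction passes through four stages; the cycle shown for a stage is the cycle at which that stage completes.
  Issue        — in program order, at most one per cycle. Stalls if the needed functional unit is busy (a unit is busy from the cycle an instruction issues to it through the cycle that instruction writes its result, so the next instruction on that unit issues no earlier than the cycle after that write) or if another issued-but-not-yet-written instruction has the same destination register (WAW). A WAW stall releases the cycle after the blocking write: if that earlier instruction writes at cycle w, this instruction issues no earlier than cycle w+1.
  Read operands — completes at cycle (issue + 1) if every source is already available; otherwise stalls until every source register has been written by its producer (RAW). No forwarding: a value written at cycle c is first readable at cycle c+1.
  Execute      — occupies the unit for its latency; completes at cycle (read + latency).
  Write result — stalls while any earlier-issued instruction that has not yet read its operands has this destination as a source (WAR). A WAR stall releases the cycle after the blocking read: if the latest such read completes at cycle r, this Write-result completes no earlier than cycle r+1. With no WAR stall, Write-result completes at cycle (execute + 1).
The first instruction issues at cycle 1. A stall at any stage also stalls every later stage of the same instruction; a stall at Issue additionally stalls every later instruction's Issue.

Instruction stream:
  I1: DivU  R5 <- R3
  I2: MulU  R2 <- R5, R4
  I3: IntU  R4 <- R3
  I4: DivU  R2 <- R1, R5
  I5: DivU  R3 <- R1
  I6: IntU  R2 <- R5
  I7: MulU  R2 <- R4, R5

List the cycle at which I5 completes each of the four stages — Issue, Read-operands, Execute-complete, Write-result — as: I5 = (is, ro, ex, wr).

I1 -> (1, 2, 9, 10)
I2 -> (2, 11, 14, 15)  // RAW R5: wait I1 write@10
I3 -> (3, 4, 5, 12)  // WAR R4: wait I2 read@11
I4 -> (16, 17, 24, 25)  // WAW R2: wait I2 write@15
I5 -> (26, 27, 34, 35)  // struct: DivU busy until I4 writes@25
I6 -> (27, 28, 29, 30)
I7 -> (31, 32, 35, 36)  // WAW R2: wait I6 write@30

I5 = (26, 27, 34, 35)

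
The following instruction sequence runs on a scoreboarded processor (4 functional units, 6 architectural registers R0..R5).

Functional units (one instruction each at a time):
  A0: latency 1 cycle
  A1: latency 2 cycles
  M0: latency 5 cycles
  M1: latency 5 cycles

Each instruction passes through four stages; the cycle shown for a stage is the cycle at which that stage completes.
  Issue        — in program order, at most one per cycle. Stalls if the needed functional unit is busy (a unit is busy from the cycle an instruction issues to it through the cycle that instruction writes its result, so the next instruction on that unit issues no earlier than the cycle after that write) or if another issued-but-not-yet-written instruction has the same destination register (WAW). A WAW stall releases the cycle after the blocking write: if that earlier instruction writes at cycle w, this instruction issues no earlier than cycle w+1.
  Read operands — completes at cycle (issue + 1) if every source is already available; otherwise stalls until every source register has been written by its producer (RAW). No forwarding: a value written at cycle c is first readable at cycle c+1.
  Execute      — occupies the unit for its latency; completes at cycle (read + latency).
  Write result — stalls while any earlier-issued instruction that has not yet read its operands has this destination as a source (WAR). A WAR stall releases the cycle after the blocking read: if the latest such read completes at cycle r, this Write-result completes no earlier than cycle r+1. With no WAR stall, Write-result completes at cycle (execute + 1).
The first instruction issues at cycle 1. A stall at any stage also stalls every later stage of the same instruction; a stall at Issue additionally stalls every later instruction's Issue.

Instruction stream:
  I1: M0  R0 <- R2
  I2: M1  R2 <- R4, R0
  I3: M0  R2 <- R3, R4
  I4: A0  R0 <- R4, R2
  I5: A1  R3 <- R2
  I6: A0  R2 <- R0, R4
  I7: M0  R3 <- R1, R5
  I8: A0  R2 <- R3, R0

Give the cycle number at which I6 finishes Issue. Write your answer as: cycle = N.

I1 -> (1, 2, 7, 8)
I2 -> (2, 9, 14, 15)  // RAW R0: wait I1 write@8
I3 -> (16, 17, 22, 23)  // WAW R2: wait I2 write@15
I4 -> (17, 24, 25, 26)  // RAW R2: wait I3 write@23
I5 -> (18, 24, 26, 27)  // RAW R2: wait I3 write@23
I6 -> (27, 28, 29, 30)  // struct: A0 busy until I4 writes@26
I7 -> (28, 29, 34, 35)
I8 -> (31, 36, 37, 38)  // struct: A0 busy until I6 writes@30, RAW R3: wait I7 write@35

cycle = 27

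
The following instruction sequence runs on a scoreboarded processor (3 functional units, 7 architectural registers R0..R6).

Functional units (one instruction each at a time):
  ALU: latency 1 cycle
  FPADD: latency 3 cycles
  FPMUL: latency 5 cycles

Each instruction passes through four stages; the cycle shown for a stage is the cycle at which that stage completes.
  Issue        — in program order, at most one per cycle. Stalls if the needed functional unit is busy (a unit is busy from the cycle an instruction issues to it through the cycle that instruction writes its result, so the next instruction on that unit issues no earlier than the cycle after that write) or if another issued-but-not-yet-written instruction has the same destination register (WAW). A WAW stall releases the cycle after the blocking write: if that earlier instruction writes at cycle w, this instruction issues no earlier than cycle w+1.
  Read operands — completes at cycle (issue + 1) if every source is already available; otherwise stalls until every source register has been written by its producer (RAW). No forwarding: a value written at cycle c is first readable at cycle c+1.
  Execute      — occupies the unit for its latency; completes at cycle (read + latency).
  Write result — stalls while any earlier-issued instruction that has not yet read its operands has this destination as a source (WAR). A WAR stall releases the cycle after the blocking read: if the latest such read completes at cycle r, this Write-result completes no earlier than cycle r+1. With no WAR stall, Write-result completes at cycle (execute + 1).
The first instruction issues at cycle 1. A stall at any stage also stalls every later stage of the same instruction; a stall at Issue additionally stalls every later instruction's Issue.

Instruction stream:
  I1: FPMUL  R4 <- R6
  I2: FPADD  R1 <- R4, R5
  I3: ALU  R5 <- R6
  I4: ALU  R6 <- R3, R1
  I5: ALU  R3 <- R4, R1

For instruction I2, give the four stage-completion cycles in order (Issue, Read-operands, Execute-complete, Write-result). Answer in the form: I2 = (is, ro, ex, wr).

c1: issue I1 (FPMUL)
c2: I1 read-ops · issue I2 (FPADD)
c3: issue I3 (ALU)
c4: I3 read-ops
c5: I3 finished on ALU
c7: I1 finished on FPMUL
c8: I1→R4
c9: I2 read-ops
c10: I3→R5
c11: issue I4 (ALU)
c12: I2 finished on FPADD
c13: I2→R1
c14: I4 read-ops
c15: I4 finished on ALU
c16: I4→R6
c17: issue I5 (ALU)
c18: I5 read-ops
c19: I5 finished on ALU
c20: I5→R3

I2 = (2, 9, 12, 13)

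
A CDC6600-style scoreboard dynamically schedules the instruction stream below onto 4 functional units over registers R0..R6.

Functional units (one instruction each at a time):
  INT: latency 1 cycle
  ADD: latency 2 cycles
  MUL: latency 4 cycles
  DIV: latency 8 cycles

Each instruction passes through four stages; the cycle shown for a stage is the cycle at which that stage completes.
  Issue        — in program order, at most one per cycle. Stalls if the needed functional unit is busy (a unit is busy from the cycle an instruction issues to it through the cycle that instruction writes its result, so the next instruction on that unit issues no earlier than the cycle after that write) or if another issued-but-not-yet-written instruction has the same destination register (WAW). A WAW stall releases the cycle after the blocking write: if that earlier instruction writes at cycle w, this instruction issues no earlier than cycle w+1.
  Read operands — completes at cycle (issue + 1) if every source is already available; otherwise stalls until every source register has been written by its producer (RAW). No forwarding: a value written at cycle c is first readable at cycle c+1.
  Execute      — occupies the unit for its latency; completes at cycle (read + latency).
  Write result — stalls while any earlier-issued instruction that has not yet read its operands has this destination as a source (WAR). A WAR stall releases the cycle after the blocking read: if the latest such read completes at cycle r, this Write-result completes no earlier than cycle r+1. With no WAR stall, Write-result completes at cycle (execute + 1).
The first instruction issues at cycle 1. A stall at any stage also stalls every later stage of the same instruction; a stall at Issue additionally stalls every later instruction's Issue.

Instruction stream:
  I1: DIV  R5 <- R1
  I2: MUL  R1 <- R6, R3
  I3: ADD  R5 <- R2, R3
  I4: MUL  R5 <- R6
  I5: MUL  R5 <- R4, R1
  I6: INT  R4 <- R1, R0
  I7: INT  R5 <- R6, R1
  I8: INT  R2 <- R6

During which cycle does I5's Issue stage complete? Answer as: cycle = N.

1) issue 1, read 2, done 10, write 11
2) issue 2, read 3, done 7, write 8
3) issue 12, read 13, done 15, write 16  <WAW R5: wait I1 write@11>
4) issue 17, read 18, done 22, write 23  <WAW R5: wait I3 write@16>
5) issue 24, read 25, done 29, write 30  <struct: MUL busy until I4 writes@23>
6) issue 25, read 26, done 27, write 28
7) issue 31, read 32, done 33, write 34  <WAW R5: wait I5 write@30>
8) issue 35, read 36, done 37, write 38  <struct: INT busy until I7 writes@34>

cycle = 24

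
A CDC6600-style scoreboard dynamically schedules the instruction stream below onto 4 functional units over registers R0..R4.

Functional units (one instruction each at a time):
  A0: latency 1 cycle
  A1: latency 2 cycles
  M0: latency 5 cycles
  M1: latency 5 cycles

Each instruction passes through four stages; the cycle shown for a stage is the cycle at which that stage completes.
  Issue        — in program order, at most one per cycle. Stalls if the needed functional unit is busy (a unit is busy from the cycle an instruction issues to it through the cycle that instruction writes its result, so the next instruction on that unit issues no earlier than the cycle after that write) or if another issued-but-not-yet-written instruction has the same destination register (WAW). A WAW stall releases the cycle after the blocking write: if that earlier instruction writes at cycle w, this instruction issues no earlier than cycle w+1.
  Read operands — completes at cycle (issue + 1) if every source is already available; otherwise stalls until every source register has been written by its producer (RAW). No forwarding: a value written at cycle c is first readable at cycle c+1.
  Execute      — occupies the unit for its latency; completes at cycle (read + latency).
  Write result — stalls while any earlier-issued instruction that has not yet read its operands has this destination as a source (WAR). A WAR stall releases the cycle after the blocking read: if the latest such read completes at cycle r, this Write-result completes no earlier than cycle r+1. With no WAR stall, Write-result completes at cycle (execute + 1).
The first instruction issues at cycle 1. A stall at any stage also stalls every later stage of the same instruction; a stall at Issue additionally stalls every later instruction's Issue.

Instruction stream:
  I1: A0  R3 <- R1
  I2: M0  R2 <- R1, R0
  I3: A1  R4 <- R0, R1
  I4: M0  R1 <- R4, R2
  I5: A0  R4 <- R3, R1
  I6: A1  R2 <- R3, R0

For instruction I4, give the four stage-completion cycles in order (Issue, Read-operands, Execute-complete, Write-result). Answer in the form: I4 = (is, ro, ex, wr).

I4 = (10, 11, 16, 17)

I1: IS=1 RO=2 EX=3 WR=4
I2: IS=2 RO=3 EX=8 WR=9
I3: IS=3 RO=4 EX=6 WR=7
I4: IS=10 RO=11 EX=16 WR=17  [struct: M0 busy until I2 writes@9]
I5: IS=11 RO=18 EX=19 WR=20  [RAW R1: wait I4 write@17]
I6: IS=12 RO=13 EX=15 WR=16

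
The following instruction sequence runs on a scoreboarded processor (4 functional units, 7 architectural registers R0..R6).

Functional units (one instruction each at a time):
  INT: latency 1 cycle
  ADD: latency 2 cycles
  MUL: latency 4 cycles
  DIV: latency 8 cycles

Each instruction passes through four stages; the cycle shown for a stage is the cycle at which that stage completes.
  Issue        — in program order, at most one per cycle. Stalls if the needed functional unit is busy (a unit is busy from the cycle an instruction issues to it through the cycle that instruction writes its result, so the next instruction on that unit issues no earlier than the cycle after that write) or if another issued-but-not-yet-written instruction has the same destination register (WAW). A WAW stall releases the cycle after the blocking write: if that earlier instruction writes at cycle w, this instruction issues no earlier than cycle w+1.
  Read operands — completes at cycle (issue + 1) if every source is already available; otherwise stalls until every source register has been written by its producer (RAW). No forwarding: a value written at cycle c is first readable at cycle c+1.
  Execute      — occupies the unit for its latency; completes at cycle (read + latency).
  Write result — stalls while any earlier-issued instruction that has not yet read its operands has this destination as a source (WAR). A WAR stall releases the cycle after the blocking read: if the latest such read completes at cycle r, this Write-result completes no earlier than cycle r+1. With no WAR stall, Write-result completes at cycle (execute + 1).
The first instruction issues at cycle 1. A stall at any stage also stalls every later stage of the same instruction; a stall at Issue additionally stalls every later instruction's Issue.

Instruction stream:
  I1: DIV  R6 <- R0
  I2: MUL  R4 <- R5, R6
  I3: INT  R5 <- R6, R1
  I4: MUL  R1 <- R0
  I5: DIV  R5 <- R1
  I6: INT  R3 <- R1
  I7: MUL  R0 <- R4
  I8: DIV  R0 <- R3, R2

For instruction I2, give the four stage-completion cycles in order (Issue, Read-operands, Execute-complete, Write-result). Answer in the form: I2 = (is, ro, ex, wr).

I2 = (2, 12, 16, 17)

I1  is:1  ro:2  ex:10  wr:11
I2  is:2  ro:12  ex:16  wr:17  — RAW R6: wait I1 write@11
I3  is:3  ro:12  ex:13  wr:14  — RAW R6: wait I1 write@11
I4  is:18  ro:19  ex:23  wr:24  — struct: MUL busy until I2 writes@17
I5  is:19  ro:25  ex:33  wr:34  — RAW R1: wait I4 write@24
I6  is:20  ro:25  ex:26  wr:27  — RAW R1: wait I4 write@24
I7  is:25  ro:26  ex:30  wr:31  — struct: MUL busy until I4 writes@24
I8  is:35  ro:36  ex:44  wr:45  — struct: DIV busy until I5 writes@34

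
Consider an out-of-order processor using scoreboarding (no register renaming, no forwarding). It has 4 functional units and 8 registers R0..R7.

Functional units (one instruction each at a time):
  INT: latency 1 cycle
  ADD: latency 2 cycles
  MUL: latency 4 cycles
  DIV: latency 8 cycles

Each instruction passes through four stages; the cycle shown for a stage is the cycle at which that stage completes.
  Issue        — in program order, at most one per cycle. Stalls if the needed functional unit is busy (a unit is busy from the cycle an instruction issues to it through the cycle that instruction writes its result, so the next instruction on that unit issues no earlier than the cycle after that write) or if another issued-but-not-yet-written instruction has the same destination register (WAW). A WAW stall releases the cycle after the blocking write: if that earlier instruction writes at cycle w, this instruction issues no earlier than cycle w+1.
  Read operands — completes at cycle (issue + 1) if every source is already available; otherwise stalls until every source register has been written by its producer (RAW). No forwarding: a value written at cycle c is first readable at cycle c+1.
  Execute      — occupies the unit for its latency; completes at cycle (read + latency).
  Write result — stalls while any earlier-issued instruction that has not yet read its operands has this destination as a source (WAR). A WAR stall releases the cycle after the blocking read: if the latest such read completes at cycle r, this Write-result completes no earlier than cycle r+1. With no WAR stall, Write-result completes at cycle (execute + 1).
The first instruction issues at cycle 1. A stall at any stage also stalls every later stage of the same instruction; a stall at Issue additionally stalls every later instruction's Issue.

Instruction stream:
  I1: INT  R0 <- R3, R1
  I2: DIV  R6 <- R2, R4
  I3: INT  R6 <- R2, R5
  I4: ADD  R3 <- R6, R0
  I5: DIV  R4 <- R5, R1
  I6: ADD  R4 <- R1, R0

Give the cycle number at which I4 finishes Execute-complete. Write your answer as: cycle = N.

cycle = 19

I1 -> (1, 2, 3, 4)
I2 -> (2, 3, 11, 12)
I3 -> (13, 14, 15, 16)  // WAW R6: wait I2 write@12
I4 -> (14, 17, 19, 20)  // RAW R6: wait I3 write@16
I5 -> (15, 16, 24, 25)
I6 -> (26, 27, 29, 30)  // WAW R4: wait I5 write@25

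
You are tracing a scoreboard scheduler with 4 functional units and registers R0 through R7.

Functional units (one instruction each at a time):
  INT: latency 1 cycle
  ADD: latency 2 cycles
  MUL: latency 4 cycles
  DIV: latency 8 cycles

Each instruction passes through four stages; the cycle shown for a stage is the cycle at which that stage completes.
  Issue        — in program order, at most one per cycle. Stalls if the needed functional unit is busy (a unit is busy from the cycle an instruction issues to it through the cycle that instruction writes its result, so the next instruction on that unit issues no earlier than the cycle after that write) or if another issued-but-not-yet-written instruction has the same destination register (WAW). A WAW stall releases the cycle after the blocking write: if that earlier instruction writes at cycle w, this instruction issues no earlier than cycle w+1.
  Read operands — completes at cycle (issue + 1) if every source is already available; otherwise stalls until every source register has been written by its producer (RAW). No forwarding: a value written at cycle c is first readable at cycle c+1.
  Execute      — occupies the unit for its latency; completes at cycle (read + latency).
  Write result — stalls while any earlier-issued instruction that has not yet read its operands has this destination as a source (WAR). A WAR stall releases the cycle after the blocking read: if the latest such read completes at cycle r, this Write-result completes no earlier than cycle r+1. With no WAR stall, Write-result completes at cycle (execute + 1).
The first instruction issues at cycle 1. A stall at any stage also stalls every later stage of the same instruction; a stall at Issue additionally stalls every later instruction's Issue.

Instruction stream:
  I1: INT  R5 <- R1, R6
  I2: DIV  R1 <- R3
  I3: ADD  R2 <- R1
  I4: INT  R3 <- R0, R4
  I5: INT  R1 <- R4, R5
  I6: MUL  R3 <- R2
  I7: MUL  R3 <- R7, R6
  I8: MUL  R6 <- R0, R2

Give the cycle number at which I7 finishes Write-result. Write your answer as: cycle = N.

cycle = 29

I1  is:1  ro:2  ex:3  wr:4
I2  is:2  ro:3  ex:11  wr:12
I3  is:3  ro:13  ex:15  wr:16  — RAW R1: wait I2 write@12
I4  is:5  ro:6  ex:7  wr:8  — struct: INT busy until I1 writes@4
I5  is:13  ro:14  ex:15  wr:16  — WAW R1: wait I2 write@12
I6  is:14  ro:17  ex:21  wr:22  — RAW R2: wait I3 write@16
I7  is:23  ro:24  ex:28  wr:29  — struct: MUL busy until I6 writes@22
I8  is:30  ro:31  ex:35  wr:36  — struct: MUL busy until I7 writes@29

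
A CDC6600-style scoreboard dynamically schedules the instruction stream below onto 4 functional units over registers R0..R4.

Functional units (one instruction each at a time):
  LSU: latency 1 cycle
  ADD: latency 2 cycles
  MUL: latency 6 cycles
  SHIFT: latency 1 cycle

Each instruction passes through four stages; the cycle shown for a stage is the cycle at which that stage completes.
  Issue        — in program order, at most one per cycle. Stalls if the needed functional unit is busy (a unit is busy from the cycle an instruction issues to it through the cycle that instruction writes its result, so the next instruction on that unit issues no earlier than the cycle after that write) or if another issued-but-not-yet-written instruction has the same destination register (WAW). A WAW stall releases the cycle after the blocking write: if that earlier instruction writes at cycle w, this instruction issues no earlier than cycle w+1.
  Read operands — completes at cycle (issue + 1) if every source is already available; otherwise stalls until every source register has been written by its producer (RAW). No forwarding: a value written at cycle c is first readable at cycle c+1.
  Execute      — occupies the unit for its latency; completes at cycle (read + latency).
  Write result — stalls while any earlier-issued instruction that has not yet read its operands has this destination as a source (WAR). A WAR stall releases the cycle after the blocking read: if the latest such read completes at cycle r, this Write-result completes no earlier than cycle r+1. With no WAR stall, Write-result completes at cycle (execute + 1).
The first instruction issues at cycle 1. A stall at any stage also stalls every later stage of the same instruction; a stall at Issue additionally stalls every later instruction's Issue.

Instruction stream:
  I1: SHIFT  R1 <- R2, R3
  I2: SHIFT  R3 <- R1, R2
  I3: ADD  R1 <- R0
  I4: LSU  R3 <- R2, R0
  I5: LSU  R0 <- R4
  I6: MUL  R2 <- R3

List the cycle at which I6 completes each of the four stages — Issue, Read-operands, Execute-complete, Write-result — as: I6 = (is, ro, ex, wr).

I6 = (14, 15, 21, 22)

[1] I1 issues→SHIFT
[2] I1 reads
[3] I1 exec-done
[4] I1 writes R1
[5] I2 issues→SHIFT
[6] I2 reads, I3 issues→ADD
[7] I2 exec-done, I3 reads
[8] I2 writes R3
[9] I3 exec-done, I4 issues→LSU
[10] I3 writes R1, I4 reads
[11] I4 exec-done
[12] I4 writes R3
[13] I5 issues→LSU
[14] I5 reads, I6 issues→MUL
[15] I5 exec-done, I6 reads
[16] I5 writes R0
[21] I6 exec-done
[22] I6 writes R2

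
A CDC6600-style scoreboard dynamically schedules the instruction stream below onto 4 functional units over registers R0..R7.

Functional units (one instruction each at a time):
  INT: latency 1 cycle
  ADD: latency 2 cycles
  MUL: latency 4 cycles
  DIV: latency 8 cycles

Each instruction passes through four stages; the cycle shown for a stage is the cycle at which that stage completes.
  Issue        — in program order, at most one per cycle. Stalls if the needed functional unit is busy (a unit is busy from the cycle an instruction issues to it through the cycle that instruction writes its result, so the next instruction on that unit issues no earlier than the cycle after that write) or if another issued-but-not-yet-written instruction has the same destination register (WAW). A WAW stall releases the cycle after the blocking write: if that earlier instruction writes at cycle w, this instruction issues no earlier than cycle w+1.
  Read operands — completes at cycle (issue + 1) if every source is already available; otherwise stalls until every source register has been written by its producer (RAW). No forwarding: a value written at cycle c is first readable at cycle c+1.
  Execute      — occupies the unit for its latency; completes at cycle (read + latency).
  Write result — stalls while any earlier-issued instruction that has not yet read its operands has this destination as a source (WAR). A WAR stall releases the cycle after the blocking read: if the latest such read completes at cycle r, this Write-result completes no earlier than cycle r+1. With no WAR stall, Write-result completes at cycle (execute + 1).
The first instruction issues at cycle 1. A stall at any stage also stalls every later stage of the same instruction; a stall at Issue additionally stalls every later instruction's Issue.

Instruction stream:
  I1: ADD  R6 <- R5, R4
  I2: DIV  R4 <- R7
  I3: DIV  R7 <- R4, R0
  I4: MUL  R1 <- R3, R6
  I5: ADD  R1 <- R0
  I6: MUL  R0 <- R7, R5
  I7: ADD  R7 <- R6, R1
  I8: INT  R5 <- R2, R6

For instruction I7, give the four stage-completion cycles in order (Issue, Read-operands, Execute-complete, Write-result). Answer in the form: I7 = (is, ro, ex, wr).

I7 = (26, 27, 29, 30)

t=1  I1→ADD
t=2  I1 RO | I2→DIV
t=3  I2 RO
t=4  I1 EX
t=5  I1 WR R6
t=11  I2 EX
t=12  I2 WR R4
t=13  I3→DIV
t=14  I3 RO | I4→MUL
t=15  I4 RO
t=19  I4 EX
t=20  I4 WR R1
t=21  I5→ADD
t=22  I3 EX | I5 RO | I6→MUL
t=23  I3 WR R7
t=24  I5 EX | I6 RO
t=25  I5 WR R1
t=26  I7→ADD
t=27  I7 RO | I8→INT
t=28  I6 EX | I8 RO
t=29  I6 WR R0 | I7 EX | I8 EX
t=30  I7 WR R7 | I8 WR R5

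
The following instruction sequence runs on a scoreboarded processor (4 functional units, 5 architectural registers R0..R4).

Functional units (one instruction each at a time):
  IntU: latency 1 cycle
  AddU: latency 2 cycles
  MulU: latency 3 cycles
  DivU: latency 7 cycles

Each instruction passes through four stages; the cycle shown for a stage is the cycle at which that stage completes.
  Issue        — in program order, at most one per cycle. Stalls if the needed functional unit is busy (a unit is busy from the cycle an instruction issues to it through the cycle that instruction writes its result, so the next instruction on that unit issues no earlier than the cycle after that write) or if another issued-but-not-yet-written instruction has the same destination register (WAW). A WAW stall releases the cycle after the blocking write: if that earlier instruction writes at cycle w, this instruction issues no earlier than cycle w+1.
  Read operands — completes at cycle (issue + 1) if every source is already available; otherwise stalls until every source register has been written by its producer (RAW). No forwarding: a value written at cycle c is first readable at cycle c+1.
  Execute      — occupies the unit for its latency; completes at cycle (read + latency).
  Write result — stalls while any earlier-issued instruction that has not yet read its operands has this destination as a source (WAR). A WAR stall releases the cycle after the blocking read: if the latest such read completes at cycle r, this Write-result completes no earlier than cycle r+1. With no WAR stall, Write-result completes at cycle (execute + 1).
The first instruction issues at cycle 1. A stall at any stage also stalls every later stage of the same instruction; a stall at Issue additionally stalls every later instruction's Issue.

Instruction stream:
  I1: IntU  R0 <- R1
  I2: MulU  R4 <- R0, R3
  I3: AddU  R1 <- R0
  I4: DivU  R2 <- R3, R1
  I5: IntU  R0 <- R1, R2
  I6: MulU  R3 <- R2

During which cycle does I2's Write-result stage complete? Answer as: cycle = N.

cycle = 9

I1: IS=1 RO=2 EX=3 WR=4
I2: IS=2 RO=5 EX=8 WR=9  [RAW R0: wait I1 write@4]
I3: IS=3 RO=5 EX=7 WR=8  [RAW R0: wait I1 write@4]
I4: IS=4 RO=9 EX=16 WR=17  [RAW R1: wait I3 write@8]
I5: IS=5 RO=18 EX=19 WR=20  [RAW R2: wait I4 write@17]
I6: IS=10 RO=18 EX=21 WR=22  [struct: MulU busy until I2 writes@9; RAW R2: wait I4 write@17]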